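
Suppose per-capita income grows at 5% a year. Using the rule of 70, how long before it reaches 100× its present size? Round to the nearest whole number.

One doubling takes 70/5 = 14.00 years.
Reaching 100× takes log₂(100) ≈ 6.64 doublings.
6.64 × 14.00 ≈ 93 years.

approximately 93 years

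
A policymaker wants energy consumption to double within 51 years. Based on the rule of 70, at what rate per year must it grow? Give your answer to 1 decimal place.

70 / 51 ≈ 1.37, so about 1.4% per year.

around 1.4%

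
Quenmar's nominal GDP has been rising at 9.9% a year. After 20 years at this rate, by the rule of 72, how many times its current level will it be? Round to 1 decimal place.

Doubling time ≈ 72/9.9 = 7.27 years.
20 years / 7.27 ≈ 2.75 doublings → factor 2^2.75 ≈ 6.7.

approximately 6.7 times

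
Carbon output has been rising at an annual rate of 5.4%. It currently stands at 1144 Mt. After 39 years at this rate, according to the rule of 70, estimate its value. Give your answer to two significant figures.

Doubling time ≈ 70/5.4 = 12.96 years.
39 years is 39/12.96 ≈ 3.01 doublings, a factor of 2^3.01 ≈ 8.06.
1144 × 8.06 ≈ 9200 Mt.

around 9200 Mt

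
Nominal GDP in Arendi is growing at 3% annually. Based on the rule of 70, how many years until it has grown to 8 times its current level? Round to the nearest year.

Doubling time ≈ 70/3 = 23.33 years.
Getting to 8× needs 3 doublings: 3 × 23.33 ≈ 70 years.

around 70 years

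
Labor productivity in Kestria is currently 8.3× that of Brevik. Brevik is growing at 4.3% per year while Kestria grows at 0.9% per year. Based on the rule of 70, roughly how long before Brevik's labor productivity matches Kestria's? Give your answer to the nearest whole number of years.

around 63 years

What matters is the difference: 3.4 pp.
Rule of 70 on the gap: the ratio halves every 70/3.4 ≈ 20.59 years.
An 8.3× gap takes log₂(8.3) ≈ 3.05 halvings to close: 3.05 × 20.59 ≈ 63 years.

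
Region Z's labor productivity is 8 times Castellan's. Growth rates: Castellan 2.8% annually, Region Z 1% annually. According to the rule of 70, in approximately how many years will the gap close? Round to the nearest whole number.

around 117 years

The growth-rate gap is 2.8% − 1% = 1.8 percentage points.
So the ratio between them halves every 70/1.8 ≈ 38.89 years.
An 8 times gap closes after 3 halvings: 3 × 38.89 ≈ 117 years.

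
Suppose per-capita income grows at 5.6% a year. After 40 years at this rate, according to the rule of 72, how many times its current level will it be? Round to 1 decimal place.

Doubles every ≈ 12.86 years (72/5.6).
40 years is 3.11 doublings; 2^3.11 ≈ 8.6×.

about 8.6 times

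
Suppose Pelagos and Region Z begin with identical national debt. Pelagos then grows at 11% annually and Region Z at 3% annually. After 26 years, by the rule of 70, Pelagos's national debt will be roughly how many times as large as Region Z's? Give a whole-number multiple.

Rate gap = 11% − 3% = 8 points.
The ratio doubles every 70/8 ≈ 8.75 years.
26/8.75 ≈ 2.97 doublings → ratio ≈ 2^2.97 ≈ 8.

≈ 8 times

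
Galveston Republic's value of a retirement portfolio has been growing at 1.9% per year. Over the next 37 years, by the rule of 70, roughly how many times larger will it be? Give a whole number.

Doubling time ≈ 70/1.9 = 36.84 years.
37/36.84 ≈ 1 doubling, so about 2^1 = 2×.

2 times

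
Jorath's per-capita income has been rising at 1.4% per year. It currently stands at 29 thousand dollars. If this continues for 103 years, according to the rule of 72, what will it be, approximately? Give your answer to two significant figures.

It doubles every 72/1.4 ≈ 51.43 years, so 103 years is 2.00 doublings.
2^2.00 ≈ 4.00; 29 × 4.00 ≈ 120 thousand dollars.

about 120 thousand dollars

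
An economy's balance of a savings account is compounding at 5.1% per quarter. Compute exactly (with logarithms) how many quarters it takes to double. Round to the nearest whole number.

14 quarters

t = ln(2) / ln(1 + 0.051) = 0.6931 / 0.049742 ≈ 13.93.
≈ 14 quarters.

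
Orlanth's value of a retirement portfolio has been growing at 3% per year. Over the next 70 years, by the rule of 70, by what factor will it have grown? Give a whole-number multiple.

around 8 times

70/3 ≈ 23.33 years per doubling.
70 years fits 3 doublings: 2^3 = 8.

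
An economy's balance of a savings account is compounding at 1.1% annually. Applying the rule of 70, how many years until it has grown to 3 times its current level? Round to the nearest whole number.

roughly 101 years

At 1.1% it doubles every 70/1.1 ≈ 63.64 years.
Reaching 3× takes log₂(3) ≈ 1.58 doublings.
1.58 × 63.64 ≈ 101 years.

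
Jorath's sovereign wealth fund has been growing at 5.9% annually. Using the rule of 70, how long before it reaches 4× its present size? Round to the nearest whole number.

roughly 24 years

One doubling takes 70/5.9 = 11.86 years.
4 = 2^2, so 2 doublings → 24 years.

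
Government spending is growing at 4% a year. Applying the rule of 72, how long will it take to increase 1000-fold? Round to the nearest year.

around 179 years

At 4% it doubles every 72/4 ≈ 18.00 years.
1000× is log₂ 1000 ≈ 9.97 doublings, so ≈ 9.97 × 18.00 = 179 years.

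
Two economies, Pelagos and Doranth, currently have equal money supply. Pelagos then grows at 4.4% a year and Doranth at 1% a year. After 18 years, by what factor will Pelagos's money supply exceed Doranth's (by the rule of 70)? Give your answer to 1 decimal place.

≈ 1.8 times

Pelagos pulls ahead at 3.4 pp per year, so the ratio doubles every 70/3.4 ≈ 20.59 years.
In 18 years that's 0.87 doublings: 2^0.87 ≈ 1.8.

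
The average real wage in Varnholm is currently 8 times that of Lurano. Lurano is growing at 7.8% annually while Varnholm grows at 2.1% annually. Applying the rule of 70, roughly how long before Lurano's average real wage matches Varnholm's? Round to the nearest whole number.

37 years

The growth-rate gap is 7.8% − 2.1% = 5.7 percentage points.
So the ratio between them halves every 70/5.7 ≈ 12.28 years.
An 8 times gap closes after 3 halvings: 3 × 12.28 ≈ 37 years.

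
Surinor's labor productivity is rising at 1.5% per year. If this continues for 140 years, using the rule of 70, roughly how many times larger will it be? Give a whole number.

70/1.5 ≈ 46.67 years per doubling.
140 years fits 3 doublings: 2^3 = 8.

8 times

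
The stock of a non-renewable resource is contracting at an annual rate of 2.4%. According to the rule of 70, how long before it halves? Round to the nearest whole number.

Falling at 2.4%, it halves about every 70/2.4 = 29.17 years.

≈ 29 years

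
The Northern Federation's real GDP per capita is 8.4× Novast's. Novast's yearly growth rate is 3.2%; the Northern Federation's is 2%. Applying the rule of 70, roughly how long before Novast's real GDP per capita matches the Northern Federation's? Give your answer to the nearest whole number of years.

What matters is the difference: 1.2 pp.
Rule of 70 on the gap: the ratio halves every 70/1.2 ≈ 58.33 years.
An 8.4× gap takes log₂(8.4) ≈ 3.07 halvings to close: 3.07 × 58.33 ≈ 179 years.

179 years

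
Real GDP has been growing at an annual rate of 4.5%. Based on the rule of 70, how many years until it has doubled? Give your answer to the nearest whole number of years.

70/4.5 ≈ 15.56, so it doubles roughly every 16 years.

16 years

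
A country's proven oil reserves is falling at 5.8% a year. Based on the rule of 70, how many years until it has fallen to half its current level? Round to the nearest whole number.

Falling at 5.8%, it halves about every 70/5.8 = 12.07 years.

12 years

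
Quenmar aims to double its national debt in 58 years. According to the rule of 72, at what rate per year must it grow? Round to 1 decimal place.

≈ 1.2% per year

72 / 58 ≈ 1.24, so about 1.2% per year.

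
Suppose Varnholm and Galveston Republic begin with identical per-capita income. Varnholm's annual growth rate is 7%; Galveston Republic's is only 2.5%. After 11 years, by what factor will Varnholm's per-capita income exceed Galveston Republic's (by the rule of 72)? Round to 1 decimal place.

1.6 times

Only the 4.5-point difference matters.
72/4.5 ≈ 16.00 years per doubling of the ratio; 11 years gives 0.69 doublings, so ≈ 1.6×.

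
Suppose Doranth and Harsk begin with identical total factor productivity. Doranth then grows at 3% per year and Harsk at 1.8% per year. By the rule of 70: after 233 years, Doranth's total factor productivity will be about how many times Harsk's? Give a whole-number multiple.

Rate gap = 3% − 1.8% = 1.2 points.
The ratio doubles every 70/1.2 ≈ 58.33 years.
233/58.33 ≈ 3.99 doublings → ratio ≈ 2^3.99 ≈ 16.

about 16 times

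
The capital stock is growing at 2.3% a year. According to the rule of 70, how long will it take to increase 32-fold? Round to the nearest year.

152 years

Doubling time ≈ 70/2.3 = 30.43 years.
32 = 2^5, so 5 doublings → 152 years.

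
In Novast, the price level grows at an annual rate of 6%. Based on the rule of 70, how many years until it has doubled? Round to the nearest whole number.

approximately 12 years

Doubling time ≈ 70 / 6 = 11.67 years.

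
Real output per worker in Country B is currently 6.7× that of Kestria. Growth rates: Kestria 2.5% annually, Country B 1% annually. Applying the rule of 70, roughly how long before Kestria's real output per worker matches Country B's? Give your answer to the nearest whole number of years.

The growth-rate gap is 2.5% − 1% = 1.5 percentage points.
So the ratio between them halves every 70/1.5 ≈ 46.67 years.
A 6.7× gap takes log₂(6.7) ≈ 2.74 halvings to close: 2.74 × 46.67 ≈ 128 years.

128 years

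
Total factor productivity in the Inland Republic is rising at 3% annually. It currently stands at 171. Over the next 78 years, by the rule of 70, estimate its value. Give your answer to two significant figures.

It doubles every 70/3 ≈ 23.33 years, so 78 years is 3.34 doublings.
2^3.34 ≈ 10.13; 171 × 10.13 ≈ 1700.

about 1700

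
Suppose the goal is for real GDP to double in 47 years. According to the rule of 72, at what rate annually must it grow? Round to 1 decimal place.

72 / 47 ≈ 1.53, so about 1.5% annually.

1.5% annually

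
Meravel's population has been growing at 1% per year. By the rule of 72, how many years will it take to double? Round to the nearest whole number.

around 72 years

Doubling time ≈ 72 / 1 = 72.00 years.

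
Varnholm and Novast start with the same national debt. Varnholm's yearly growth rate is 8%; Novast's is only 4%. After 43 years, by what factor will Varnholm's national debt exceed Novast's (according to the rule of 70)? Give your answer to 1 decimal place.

about 5.5 times

Varnholm pulls ahead at 4 pp per year, so the ratio doubles every 70/4 ≈ 17.50 years.
In 43 years that's 2.46 doublings: 2^2.46 ≈ 5.5.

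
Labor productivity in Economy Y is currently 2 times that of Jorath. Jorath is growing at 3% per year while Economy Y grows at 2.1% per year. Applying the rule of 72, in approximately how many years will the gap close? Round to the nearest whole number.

approximately 80 years

What matters is the difference: 0.9 pp.
Rule of 72 on the gap: the ratio halves every 72/0.9 ≈ 80.00 years.
A 2 times gap closes after 1 halving: 1 × 80.00 ≈ 80 years.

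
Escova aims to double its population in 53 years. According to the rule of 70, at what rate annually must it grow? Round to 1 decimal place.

around 1.3%

70 / 53 ≈ 1.32, so about 1.3% annually.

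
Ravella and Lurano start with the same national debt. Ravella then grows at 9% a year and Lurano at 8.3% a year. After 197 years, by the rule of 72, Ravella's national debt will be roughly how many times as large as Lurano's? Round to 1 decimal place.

around 3.8 times

Ravella pulls ahead at 0.7 pp per year, so the ratio doubles every 72/0.7 ≈ 102.86 years.
In 197 years that's 1.92 doublings: 2^1.92 ≈ 3.8.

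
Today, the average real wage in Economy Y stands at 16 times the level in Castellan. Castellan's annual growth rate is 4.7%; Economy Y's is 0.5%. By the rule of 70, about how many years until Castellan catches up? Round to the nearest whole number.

What matters is the difference: 4.2 pp.
Rule of 70 on the gap: the ratio halves every 70/4.2 ≈ 16.67 years.
A 16 times gap closes after 4 halvings: 4 × 16.67 ≈ 67 years.

around 67 years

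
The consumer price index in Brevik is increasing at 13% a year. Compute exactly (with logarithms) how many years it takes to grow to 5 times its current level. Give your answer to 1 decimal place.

t = ln(5) / ln(1 + 0.13) = 1.6094 / 0.122218 ≈ 13.17.

13.2 years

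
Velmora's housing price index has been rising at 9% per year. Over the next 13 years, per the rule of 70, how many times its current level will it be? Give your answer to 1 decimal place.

roughly 3.2 times

Doubling time ≈ 70/9 = 7.78 years.
13 years / 7.78 ≈ 1.67 doublings → factor 2^1.67 ≈ 3.2.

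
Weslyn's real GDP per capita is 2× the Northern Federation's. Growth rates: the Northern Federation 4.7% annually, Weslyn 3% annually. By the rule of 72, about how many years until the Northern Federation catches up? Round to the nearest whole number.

roughly 42 years

What matters is the difference: 1.7 pp.
Rule of 72 on the gap: the ratio halves every 72/1.7 ≈ 42.35 years.
A 2× gap closes after 1 halving: 1 × 42.35 ≈ 42 years.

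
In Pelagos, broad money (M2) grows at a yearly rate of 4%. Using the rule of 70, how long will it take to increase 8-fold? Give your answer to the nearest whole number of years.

At 4% it doubles every 70/4 ≈ 17.50 years.
8 = 2^3, so 3 doublings → 53 years.

53 years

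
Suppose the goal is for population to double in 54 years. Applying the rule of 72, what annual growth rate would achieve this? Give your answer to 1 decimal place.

72 / 54 ≈ 1.33, so about 1.3% annually.

about 1.3%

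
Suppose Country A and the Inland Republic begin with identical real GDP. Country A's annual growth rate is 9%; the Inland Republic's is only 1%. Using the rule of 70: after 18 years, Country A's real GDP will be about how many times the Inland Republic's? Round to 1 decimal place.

Country A pulls ahead at 8 pp per year, so the ratio doubles every 70/8 ≈ 8.75 years.
In 18 years that's 2.06 doublings: 2^2.06 ≈ 4.2.

about 4.2 times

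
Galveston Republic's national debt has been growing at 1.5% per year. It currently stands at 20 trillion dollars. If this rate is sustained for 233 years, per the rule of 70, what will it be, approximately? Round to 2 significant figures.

It doubles every 70/1.5 ≈ 46.67 years, so 233 years is 4.99 doublings.
2^4.99 ≈ 31.78; 20 × 31.78 ≈ 640 trillion dollars.

around 640 trillion dollars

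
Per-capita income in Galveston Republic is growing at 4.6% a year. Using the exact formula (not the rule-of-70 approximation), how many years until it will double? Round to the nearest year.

t = ln(2) / ln(1 + 0.046) = 0.6931 / 0.044973 ≈ 15.41.
≈ 15 years.

15 years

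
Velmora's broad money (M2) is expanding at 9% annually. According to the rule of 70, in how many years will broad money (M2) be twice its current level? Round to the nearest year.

roughly 8 years

70/9 ≈ 7.78, so it doubles roughly every 8 years.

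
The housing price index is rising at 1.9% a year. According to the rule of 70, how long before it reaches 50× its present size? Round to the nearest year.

One doubling takes 70/1.9 = 36.84 years.
Reaching 50× takes log₂(50) ≈ 5.64 doublings.
5.64 × 36.84 ≈ 208 years.

approximately 208 years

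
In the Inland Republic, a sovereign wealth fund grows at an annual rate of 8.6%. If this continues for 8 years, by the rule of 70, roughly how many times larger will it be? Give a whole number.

≈ 2 times

Doubling time ≈ 70/8.6 = 8.14 years.
8/8.14 ≈ 1 doubling, so about 2^1 = 2×.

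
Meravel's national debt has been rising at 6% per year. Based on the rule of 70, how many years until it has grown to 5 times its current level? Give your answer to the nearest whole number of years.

≈ 27 years

Doubling time ≈ 70/6 = 11.67 years.
5× is log₂ 5 ≈ 2.32 doublings, so ≈ 2.32 × 11.67 = 27 years.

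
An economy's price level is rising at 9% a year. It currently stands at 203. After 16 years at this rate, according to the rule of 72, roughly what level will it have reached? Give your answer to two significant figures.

roughly 810

It doubles every 72/9 ≈ 8.00 years, so 16 years is 2.00 doublings.
2^2.00 ≈ 4.00; 203 × 4.00 ≈ 810.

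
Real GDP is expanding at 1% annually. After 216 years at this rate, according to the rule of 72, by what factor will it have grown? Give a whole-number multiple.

At 1% one doubling takes ≈ 72.00 years; 216 years is 3 of them, so ×8.

approximately 8 times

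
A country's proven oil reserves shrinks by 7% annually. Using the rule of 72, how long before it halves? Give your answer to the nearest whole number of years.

10 years

Falling at 7%, it halves about every 72/7 = 10.29 years.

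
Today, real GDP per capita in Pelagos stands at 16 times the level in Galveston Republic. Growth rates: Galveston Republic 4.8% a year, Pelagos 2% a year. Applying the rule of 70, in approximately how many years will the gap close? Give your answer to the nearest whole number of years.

Galveston Republic gains on Pelagos at 4.8% − 2% = 2.8 points a year.
At that relative rate the gap halves every 70/2.8 ≈ 25.00 years.
A 16 times gap closes after 4 halvings: 4 × 25.00 ≈ 100 years.

100 years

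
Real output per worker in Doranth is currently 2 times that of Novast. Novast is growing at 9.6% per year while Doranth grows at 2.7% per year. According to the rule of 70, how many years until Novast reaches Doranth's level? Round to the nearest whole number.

The growth-rate gap is 9.6% − 2.7% = 6.9 percentage points.
So the ratio between them halves every 70/6.9 ≈ 10.14 years.
A 2 times gap closes after 1 halving: 1 × 10.14 ≈ 10 years.

approximately 10 years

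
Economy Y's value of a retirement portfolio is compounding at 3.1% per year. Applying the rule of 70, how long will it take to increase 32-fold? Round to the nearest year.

approximately 113 years

At 3.1% it doubles every 70/3.1 ≈ 22.58 years.
32× is 5 doublings, so 5 × 22.58 ≈ 113 years.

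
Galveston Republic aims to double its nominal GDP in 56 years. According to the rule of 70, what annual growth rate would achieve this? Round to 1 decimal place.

70 / 56 ≈ 1.25, so about 1.3% annually.

about 1.3%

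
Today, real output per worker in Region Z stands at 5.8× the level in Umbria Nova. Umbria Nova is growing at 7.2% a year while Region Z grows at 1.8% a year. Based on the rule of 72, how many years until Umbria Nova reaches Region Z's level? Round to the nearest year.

Umbria Nova gains on Region Z at 7.2% − 1.8% = 5.4 points a year.
At that relative rate the gap halves every 72/5.4 ≈ 13.33 years.
A 5.8× gap takes log₂(5.8) ≈ 2.54 halvings to close: 2.54 × 13.33 ≈ 34 years.

roughly 34 years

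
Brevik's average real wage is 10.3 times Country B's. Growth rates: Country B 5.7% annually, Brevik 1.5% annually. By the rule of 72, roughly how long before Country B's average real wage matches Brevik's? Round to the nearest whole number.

≈ 58 years

What matters is the difference: 4.2 pp.
Rule of 72 on the gap: the ratio halves every 72/4.2 ≈ 17.14 years.
A 10.3 times gap takes log₂(10.3) ≈ 3.36 halvings to close: 3.36 × 17.14 ≈ 58 years.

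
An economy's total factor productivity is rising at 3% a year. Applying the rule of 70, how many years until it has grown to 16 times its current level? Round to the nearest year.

around 93 years

Doubling time ≈ 70/3 = 23.33 years.
16 = 2^4, so 4 doublings → 93 years.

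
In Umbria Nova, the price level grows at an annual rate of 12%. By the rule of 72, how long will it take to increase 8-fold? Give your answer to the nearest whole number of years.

around 18 years

At 12% it doubles every 72/12 ≈ 6.00 years.
8× is 3 doublings, so 3 × 6.00 ≈ 18 years.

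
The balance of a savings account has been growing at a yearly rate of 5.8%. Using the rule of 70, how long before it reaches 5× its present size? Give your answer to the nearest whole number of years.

Doubling time ≈ 70/5.8 = 12.07 years.
Reaching 5× takes log₂(5) ≈ 2.32 doublings.
2.32 × 12.07 ≈ 28 years.

≈ 28 years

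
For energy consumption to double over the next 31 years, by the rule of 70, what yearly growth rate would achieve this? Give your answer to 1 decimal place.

70 / 31 ≈ 2.26, so about 2.3% per year.

2.3%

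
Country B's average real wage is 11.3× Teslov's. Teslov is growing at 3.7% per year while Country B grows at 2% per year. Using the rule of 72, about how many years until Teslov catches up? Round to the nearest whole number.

The growth-rate gap is 3.7% − 2% = 1.7 percentage points.
So the ratio between them halves every 72/1.7 ≈ 42.35 years.
An 11.3× gap takes log₂(11.3) ≈ 3.50 halvings to close: 3.50 × 42.35 ≈ 148 years.

about 148 years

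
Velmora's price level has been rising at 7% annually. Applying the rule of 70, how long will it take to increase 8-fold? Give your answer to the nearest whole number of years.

30 years

One doubling takes 70/7 = 10.00 years.
Getting to 8× needs 3 doublings: 3 × 10.00 ≈ 30 years.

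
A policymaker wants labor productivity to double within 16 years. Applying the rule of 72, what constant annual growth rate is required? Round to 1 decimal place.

72 / 16 ≈ 4.50, so about 4.5% a year.

≈ 4.5%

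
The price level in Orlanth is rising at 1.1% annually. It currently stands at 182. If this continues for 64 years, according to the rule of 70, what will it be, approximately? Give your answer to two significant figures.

It doubles every 70/1.1 ≈ 63.64 years, so 64 years is 1.01 doublings.
2^1.01 ≈ 2.01; 182 × 2.01 ≈ 370.

≈ 370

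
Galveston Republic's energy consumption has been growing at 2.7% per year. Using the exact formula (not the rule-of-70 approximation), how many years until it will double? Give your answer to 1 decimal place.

t = ln(2) / ln(1 + 0.027) = 0.6931 / 0.026642 ≈ 26.02.

26.0 years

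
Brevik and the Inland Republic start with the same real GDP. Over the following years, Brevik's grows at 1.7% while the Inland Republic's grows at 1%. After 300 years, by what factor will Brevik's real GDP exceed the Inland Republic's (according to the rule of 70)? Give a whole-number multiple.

about 8 times

Brevik pulls ahead at 0.7 pp per year, so the ratio doubles every 70/0.7 ≈ 100.00 years.
In 300 years that's 3.00 doublings: 2^3.00 ≈ 8.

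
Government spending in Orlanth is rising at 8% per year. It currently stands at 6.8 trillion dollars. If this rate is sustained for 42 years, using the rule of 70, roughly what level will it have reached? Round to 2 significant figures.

It doubles every 70/8 ≈ 8.75 years, so 42 years is 4.80 doublings.
2^4.80 ≈ 27.86; 6.8 × 27.86 ≈ 190 trillion dollars.

about 190 trillion dollars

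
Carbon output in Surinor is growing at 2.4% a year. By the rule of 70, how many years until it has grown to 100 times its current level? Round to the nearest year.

One doubling takes 70/2.4 = 29.17 years.
Reaching 100× takes log₂(100) ≈ 6.64 doublings.
6.64 × 29.17 ≈ 194 years.

approximately 194 years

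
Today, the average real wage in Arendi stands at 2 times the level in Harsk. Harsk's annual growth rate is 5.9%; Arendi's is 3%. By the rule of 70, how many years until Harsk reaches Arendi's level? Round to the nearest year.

about 24 years

What matters is the difference: 2.9 pp.
Rule of 70 on the gap: the ratio halves every 70/2.9 ≈ 24.14 years.
A 2 times gap closes after 1 halving: 1 × 24.14 ≈ 24 years.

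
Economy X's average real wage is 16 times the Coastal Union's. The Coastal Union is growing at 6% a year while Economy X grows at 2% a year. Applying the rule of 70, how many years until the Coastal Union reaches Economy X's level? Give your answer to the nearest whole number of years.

roughly 70 years

What matters is the difference: 4 pp.
Rule of 70 on the gap: the ratio halves every 70/4 ≈ 17.50 years.
A 16 times gap closes after 4 halvings: 4 × 17.50 ≈ 70 years.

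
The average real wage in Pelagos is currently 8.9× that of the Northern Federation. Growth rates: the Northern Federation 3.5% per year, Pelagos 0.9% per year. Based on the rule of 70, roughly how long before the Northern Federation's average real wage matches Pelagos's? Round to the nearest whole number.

roughly 85 years

The growth-rate gap is 3.5% − 0.9% = 2.6 percentage points.
So the ratio between them halves every 70/2.6 ≈ 26.92 years.
An 8.9× gap takes log₂(8.9) ≈ 3.15 halvings to close: 3.15 × 26.92 ≈ 85 years.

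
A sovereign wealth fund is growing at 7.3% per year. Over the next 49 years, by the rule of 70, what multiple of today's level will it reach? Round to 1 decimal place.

Doubling time ≈ 70/7.3 = 9.59 years.
49 years / 9.59 ≈ 5.11 doublings → factor 2^5.11 ≈ 34.5.

about 34.5 times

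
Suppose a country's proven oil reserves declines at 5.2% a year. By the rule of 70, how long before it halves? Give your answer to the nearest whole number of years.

Falling at 5.2%, it halves about every 70/5.2 = 13.46 years.

approximately 13 years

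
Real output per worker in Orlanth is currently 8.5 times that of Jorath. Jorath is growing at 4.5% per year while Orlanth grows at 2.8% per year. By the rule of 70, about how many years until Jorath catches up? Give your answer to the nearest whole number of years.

≈ 127 years

What matters is the difference: 1.7 pp.
Rule of 70 on the gap: the ratio halves every 70/1.7 ≈ 41.18 years.
An 8.5 times gap takes log₂(8.5) ≈ 3.09 halvings to close: 3.09 × 41.18 ≈ 127 years.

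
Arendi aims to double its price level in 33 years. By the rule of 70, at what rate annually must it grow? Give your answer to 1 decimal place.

about 2.1%

70 / 33 ≈ 2.12, so about 2.1% annually.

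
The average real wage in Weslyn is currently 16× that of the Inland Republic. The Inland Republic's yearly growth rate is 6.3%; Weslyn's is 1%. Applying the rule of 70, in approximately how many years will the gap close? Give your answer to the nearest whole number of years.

about 53 years

The growth-rate gap is 6.3% − 1% = 5.3 percentage points.
So the ratio between them halves every 70/5.3 ≈ 13.21 years.
A 16× gap closes after 4 halvings: 4 × 13.21 ≈ 53 years.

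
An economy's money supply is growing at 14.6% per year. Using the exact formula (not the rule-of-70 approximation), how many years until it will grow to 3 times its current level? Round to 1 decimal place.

8.1 years

t = ln(3) / ln(1 + 0.146) = 1.0986 / 0.136278 ≈ 8.06.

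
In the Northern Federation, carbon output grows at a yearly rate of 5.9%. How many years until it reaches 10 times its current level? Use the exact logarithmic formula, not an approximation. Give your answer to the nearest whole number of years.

t = ln(10) / ln(1 + 0.059) = 2.3026 / 0.057325 ≈ 40.17.
≈ 40 years.

40 years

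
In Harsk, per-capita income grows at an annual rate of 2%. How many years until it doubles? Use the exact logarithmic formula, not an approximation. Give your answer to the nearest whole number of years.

t = ln(2) / ln(1 + 0.02) = 0.6931 / 0.019803 ≈ 35.00.
≈ 35 years.

35 years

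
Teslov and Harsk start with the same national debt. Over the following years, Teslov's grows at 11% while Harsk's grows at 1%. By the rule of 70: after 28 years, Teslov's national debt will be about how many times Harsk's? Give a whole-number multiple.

16 times

Only the 10-point difference matters.
70/10 ≈ 7.00 years per doubling of the ratio; 28 years gives 4.00 doublings, so ≈ 16×.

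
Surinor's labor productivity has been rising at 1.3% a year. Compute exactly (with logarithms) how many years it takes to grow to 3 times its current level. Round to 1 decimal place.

85.1 years

t = ln(3) / ln(1 + 0.013) = 1.0986 / 0.012916 ≈ 85.06.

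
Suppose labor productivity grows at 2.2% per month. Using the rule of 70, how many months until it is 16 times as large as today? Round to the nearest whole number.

At 2.2% it doubles every 70/2.2 ≈ 31.82 months.
16 = 2^4, so 4 doublings → 127 months.

≈ 127 months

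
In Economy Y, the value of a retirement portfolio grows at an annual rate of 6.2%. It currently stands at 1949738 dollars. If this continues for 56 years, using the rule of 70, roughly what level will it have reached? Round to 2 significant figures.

Doubling time ≈ 70/6.2 = 11.29 years.
56 years is 56/11.29 ≈ 4.96 doublings, a factor of 2^4.96 ≈ 31.12.
1949738 × 31.12 ≈ 61000000 dollars.

61000000 dollars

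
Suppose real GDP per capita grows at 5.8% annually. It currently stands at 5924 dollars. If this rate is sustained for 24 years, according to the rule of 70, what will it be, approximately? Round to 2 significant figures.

It doubles every 70/5.8 ≈ 12.07 years, so 24 years is 1.99 doublings.
2^1.99 ≈ 3.97; 5924 × 3.97 ≈ 24000 dollars.

approximately 24000 dollars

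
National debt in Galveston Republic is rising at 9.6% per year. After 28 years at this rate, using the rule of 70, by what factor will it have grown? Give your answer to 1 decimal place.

≈ 14.3 times

Doubling time ≈ 70/9.6 = 7.29 years.
28 years / 7.29 ≈ 3.84 doublings → factor 2^3.84 ≈ 14.3.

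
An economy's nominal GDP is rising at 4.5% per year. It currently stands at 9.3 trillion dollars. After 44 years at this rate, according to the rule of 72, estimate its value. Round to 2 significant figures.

It doubles every 72/4.5 ≈ 16.00 years, so 44 years is 2.75 doublings.
2^2.75 ≈ 6.73; 9.3 × 6.73 ≈ 63 trillion dollars.

roughly 63 trillion dollars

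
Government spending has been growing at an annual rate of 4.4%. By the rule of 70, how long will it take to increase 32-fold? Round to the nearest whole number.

One doubling takes 70/4.4 = 15.91 years.
32× is 5 doublings, so 5 × 15.91 ≈ 80 years.

80 years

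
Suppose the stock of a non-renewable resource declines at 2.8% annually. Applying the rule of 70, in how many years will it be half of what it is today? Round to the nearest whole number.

roughly 25 years

Falling at 2.8%, it halves about every 70/2.8 = 25.00 years.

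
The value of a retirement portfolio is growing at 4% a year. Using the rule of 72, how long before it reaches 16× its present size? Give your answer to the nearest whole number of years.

One doubling takes 72/4 = 18.00 years.
Getting to 16× needs 4 doublings: 4 × 18.00 ≈ 72 years.

≈ 72 years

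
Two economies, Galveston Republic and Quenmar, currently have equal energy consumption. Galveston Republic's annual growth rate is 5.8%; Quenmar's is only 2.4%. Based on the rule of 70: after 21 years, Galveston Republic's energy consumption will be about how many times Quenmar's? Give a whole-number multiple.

roughly 2 times

Rate gap = 5.8% − 2.4% = 3.4 points.
The ratio doubles every 70/3.4 ≈ 20.59 years.
21/20.59 ≈ 1.02 doublings → ratio ≈ 2^1.02 ≈ 2.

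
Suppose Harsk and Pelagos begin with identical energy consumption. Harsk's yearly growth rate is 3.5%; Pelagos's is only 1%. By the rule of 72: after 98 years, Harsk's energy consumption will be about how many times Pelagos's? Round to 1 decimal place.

Only the 2.5-point difference matters.
72/2.5 ≈ 28.80 years per doubling of the ratio; 98 years gives 3.40 doublings, so ≈ 10.6×.

about 10.6 times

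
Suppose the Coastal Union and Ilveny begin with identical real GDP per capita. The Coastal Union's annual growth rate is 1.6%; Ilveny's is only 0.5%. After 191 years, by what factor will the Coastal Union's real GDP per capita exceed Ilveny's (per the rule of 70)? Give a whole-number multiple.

the Coastal Union pulls ahead at 1.1 pp per year, so the ratio doubles every 70/1.1 ≈ 63.64 years.
In 191 years that's 3.00 doublings: 2^3.00 ≈ 8.

around 8 times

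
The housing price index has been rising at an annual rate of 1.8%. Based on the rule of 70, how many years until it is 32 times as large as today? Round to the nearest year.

Doubling time ≈ 70/1.8 = 38.89 years.
Getting to 32× needs 5 doublings: 5 × 38.89 ≈ 194 years.

about 194 years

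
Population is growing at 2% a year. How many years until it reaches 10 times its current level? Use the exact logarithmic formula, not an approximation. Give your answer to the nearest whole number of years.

t = ln(10) / ln(1 + 0.02) = 2.3026 / 0.019803 ≈ 116.28.
≈ 116 years.

116 years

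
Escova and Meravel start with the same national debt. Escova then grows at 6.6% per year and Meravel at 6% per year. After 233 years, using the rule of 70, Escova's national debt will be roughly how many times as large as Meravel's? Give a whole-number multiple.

Only the 0.6-point difference matters.
70/0.6 ≈ 116.67 years per doubling of the ratio; 233 years gives 2.00 doublings, so ≈ 4×.

around 4 times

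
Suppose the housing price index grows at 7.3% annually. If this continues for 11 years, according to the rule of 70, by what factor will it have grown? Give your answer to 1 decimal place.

Doubling time ≈ 70/7.3 = 9.59 years.
11 years / 9.59 ≈ 1.15 doublings → factor 2^1.15 ≈ 2.2.

around 2.2 times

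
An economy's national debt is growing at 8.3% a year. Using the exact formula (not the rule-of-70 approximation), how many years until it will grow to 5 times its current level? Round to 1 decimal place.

t = ln(5) / ln(1 + 0.083) = 1.6094 / 0.079735 ≈ 20.18.

20.2 years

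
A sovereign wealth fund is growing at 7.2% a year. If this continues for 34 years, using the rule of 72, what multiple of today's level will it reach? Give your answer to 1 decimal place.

approximately 10.6 times

Doubling time ≈ 72/7.2 = 10.00 years.
34 years / 10.00 ≈ 3.40 doublings → factor 2^3.40 ≈ 10.6.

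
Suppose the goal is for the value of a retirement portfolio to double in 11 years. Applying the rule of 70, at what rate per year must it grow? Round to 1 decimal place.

70 / 11 ≈ 6.36, so about 6.4% per year.

roughly 6.4% per year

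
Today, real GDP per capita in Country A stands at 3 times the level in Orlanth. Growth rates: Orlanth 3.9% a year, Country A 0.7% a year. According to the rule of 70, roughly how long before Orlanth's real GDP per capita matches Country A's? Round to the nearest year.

roughly 35 years

The growth-rate gap is 3.9% − 0.7% = 3.2 percentage points.
So the ratio between them halves every 70/3.2 ≈ 21.88 years.
A 3 times gap takes log₂(3) ≈ 1.58 halvings to close: 1.58 × 21.88 ≈ 35 years.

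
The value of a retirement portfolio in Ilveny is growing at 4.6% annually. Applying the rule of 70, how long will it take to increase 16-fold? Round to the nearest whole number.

61 years

Doubling time ≈ 70/4.6 = 15.22 years.
16 = 2^4, so 4 doublings → 61 years.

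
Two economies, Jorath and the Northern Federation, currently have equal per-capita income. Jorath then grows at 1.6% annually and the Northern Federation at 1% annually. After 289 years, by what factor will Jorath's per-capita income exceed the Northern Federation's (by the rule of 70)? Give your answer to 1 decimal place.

5.6 times

Only the 0.6-point difference matters.
70/0.6 ≈ 116.67 years per doubling of the ratio; 289 years gives 2.48 doublings, so ≈ 5.6×.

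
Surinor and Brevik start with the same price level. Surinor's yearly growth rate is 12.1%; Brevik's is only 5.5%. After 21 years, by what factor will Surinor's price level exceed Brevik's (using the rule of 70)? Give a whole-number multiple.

approximately 4 times

Rate gap = 12.1% − 5.5% = 6.6 points.
The ratio doubles every 70/6.6 ≈ 10.61 years.
21/10.61 ≈ 1.98 doublings → ratio ≈ 2^1.98 ≈ 4.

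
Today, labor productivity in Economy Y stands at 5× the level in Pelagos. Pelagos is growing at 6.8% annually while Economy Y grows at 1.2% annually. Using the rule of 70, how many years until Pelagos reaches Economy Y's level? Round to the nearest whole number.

≈ 29 years

The growth-rate gap is 6.8% − 1.2% = 5.6 percentage points.
So the ratio between them halves every 70/5.6 ≈ 12.50 years.
A 5× gap takes log₂(5) ≈ 2.32 halvings to close: 2.32 × 12.50 ≈ 29 years.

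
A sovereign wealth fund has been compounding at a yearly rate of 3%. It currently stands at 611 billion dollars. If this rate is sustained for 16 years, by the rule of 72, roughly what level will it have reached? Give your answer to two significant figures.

Doubling time ≈ 72/3 = 24.00 years.
16 years is 16/24.00 ≈ 0.67 doublings, a factor of 2^0.67 ≈ 1.59.
611 × 1.59 ≈ 970 billion dollars.

roughly 970 billion dollars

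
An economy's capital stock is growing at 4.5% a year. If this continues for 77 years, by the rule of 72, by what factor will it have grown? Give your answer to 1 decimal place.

approximately 28.1 times

Doubling time ≈ 72/4.5 = 16.00 years.
77 years / 16.00 ≈ 4.81 doublings → factor 2^4.81 ≈ 28.1.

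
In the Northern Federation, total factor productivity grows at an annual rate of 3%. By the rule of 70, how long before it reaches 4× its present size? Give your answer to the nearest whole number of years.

Doubling time ≈ 70/3 = 23.33 years.
Getting to 4× needs 2 doublings: 2 × 23.33 ≈ 47 years.

about 47 years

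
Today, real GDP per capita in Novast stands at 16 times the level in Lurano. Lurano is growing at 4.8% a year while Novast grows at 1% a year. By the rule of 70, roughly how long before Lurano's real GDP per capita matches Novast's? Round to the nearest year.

Lurano gains on Novast at 4.8% − 1% = 3.8 points a year.
At that relative rate the gap halves every 70/3.8 ≈ 18.42 years.
A 16 times gap closes after 4 halvings: 4 × 18.42 ≈ 74 years.

approximately 74 years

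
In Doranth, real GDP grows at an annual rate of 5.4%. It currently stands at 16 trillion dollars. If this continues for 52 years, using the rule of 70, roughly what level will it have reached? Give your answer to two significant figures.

≈ 260 trillion dollars

Doubling time ≈ 70/5.4 = 12.96 years.
52 years is 52/12.96 ≈ 4.01 doublings, a factor of 2^4.01 ≈ 16.11.
16 × 16.11 ≈ 260 trillion dollars.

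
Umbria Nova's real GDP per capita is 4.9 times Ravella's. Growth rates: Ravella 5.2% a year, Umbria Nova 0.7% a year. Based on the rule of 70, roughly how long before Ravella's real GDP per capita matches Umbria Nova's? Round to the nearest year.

The growth-rate gap is 5.2% − 0.7% = 4.5 percentage points.
So the ratio between them halves every 70/4.5 ≈ 15.56 years.
A 4.9 times gap takes log₂(4.9) ≈ 2.29 halvings to close: 2.29 × 15.56 ≈ 36 years.

about 36 years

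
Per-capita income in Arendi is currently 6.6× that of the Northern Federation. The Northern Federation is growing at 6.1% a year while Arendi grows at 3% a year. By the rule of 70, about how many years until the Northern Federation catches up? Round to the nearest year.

The growth-rate gap is 6.1% − 3% = 3.1 percentage points.
So the ratio between them halves every 70/3.1 ≈ 22.58 years.
A 6.6× gap takes log₂(6.6) ≈ 2.72 halvings to close: 2.72 × 22.58 ≈ 61 years.

about 61 years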